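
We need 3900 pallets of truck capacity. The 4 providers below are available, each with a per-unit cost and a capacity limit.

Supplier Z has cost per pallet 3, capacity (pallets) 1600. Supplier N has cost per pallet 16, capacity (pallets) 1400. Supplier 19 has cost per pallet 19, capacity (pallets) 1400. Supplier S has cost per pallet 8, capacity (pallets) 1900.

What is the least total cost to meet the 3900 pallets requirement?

26400

Use providers in increasing cost order.
Supplier Z at 3: take all 1600 pallets ; 2300 still needed.
Supplier S at 8: take all 1900 pallets ; 400 still needed.
Take 400 from Supplier N at 16 to finish.
Supplier 19: unused.
Cost = 1600×3 + 1900×8 + 400×16 = 26400.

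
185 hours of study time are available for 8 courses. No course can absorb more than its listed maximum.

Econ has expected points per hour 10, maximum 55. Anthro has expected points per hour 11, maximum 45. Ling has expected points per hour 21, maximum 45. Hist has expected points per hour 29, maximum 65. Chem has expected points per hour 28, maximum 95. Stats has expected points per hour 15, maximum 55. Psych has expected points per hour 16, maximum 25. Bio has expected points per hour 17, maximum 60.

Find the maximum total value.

Order the courses by expected points per hour: Hist 29 > Chem 28 > Ling 21 > Bio 17 > Psych 16 > Stats 15 > Anthro 11 > Econ 10.
Hist: +65 to 65 (cap) — 120 left.
Give Chem 95 to hit its cap of 95 — 25 left.
Only 25 left; Ling takes them to reach 25.
Total = 21×25 + 29×65 + 28×95 = 5070.

5070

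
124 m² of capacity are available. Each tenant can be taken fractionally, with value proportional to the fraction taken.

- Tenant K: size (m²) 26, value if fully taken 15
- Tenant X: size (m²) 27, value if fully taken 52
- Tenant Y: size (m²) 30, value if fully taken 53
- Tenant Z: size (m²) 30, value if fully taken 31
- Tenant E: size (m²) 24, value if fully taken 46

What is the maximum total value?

Sort by value density: Tenant X 52/27≈1.93, Tenant E 46/24≈1.92, Tenant Y 53/30≈1.77, Tenant Z 31/30≈1.03, Tenant K 15/26≈0.577.
All 27 m² of Tenant X fit (value 52) ; 97 remain.
Take all of Tenant E (24 m², value 46) ; 73 m² left.
Tenant Y: take in full, 30 m² for value 53 ; 43 left.
Tenant Z: take in full, 30 m² for value 31 ; 13 left.
Fill the last 13 m² with part of Tenant K: 13/26 of it earns 7.5.
Total value = 189.5.

189.5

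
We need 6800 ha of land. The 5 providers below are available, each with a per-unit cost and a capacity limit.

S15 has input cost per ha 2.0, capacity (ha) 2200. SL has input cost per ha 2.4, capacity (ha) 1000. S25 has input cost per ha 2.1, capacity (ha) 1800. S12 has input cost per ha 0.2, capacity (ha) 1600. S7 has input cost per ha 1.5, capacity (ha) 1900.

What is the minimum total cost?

9880

Fill from the cheapest provider first.
S12 at 0.2: take all 1600 ha ; 5200 still needed.
S7 at 1.5: take all 1900 ha ; 3300 still needed.
S15 (2.0): use full 2200 ; 1100 ha to go.
S25 (2.1): take the remaining 1100 ; done.
SL: unused.
Cost = 1600×0.2 + 1900×1.5 + 2200×2.0 + 1100×2.1 = 9880.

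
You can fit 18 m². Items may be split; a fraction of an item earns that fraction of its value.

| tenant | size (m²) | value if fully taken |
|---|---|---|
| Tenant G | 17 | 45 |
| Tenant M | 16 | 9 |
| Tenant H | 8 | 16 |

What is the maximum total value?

47

Sort by value density: Tenant G 45/17≈2.65, Tenant H 16/8≈2, Tenant M 9/16≈0.562.
Tenant G: take in full, 17 m² for value 45 ; 1 left.
1 m² left: a 1/8 share of Tenant H gives 16×1/8 = 2.
Total value = 47.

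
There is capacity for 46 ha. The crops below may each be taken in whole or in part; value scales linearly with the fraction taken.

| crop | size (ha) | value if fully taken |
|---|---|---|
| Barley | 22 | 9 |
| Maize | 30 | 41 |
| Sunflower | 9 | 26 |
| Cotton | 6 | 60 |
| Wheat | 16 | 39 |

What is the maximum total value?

145.5

Sort by value density: Cotton 60/6≈10, Sunflower 26/9≈2.89, Wheat 39/16≈2.44, Maize 41/30≈1.37, Barley 9/22≈0.409.
Take all of Cotton (6 ha, value 60) → 40 ha left.
Sunflower: take in full, 9 ha for value 26 → 31 left.
All 16 ha of Wheat fit (value 39) → 15 remain.
Fill the last 15 ha with part of Maize: 15/30 of it earns 20.5.
Total value = 145.5.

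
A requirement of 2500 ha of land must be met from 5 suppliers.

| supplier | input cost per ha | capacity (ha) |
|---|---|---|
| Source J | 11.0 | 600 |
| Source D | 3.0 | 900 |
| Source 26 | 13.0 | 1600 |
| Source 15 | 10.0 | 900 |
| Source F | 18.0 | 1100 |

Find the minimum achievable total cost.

Use suppliers in increasing cost order.
Source D at 3.0: take all 900 ha ; 1600 still needed.
Take 900 from Source 15 at 10.0 ; need 700 more.
Take 600 from Source J at 11.0 ; need 100 more.
Take 100 from Source 26 at 13.0 to finish.
Source F: unused.
Cost = 900×3.0 + 900×10.0 + 600×11.0 + 100×13.0 = 19600.

19600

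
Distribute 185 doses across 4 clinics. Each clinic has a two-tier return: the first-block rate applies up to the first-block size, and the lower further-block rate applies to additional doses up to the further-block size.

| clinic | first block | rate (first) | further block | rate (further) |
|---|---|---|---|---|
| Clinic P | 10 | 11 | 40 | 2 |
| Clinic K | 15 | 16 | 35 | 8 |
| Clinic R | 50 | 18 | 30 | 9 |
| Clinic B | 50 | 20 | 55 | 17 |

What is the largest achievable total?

Rank every tier by rate: Clinic B/T1 20 > Clinic R/T1 18 > Clinic B/T2 17 > Clinic K/T1 16 > Clinic P/T1 11 > Clinic R/T2 9 > Clinic K/T2 8 > Clinic P/T2 2.
Clinic B/T1 (20): +50 ; 135 left.
Fill Clinic R T1 block (50 at 18) ; 85 left.
Clinic B T2 at 17: fill all 55 ; 30 left.
Fill Clinic K T1 block (15 at 16) ; 15 left.
Fill Clinic P T1 block (10 at 11) ; 5 left.
5 remain; put them into Clinic R T2 at 9.
Total = 20×50 + 18×50 + 17×55 + 16×15 + 11×10 + 9×5 = 3230.

3230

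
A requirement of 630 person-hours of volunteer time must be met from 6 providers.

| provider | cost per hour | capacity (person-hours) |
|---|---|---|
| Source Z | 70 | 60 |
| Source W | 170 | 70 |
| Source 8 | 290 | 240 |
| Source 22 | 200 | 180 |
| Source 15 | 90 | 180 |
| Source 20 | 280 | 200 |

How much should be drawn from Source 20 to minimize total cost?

140

Fill from the cheapest provider first.
Source Z at 70: take all 60 person-hours → 570 still needed.
Take 180 from Source 15 at 90 → need 390 more.
Source W (170): use full 70 → 320 person-hours to go.
Source 22 (200): use full 180 → 140 person-hours to go.
Source 20 (280): take the remaining 140 → done.
Source 8: unused.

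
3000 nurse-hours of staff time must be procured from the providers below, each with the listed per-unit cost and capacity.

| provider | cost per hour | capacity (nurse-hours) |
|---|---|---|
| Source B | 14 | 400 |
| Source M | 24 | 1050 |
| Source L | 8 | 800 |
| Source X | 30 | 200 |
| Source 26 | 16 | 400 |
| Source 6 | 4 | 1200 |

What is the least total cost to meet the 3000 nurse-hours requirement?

Cheapest first:
Source 6 at 4: take all 1200 nurse-hours ; 1800 still needed.
Source L at 8: take all 800 nurse-hours ; 1000 still needed.
Source B (14): use full 400 ; 600 nurse-hours to go.
Source 26 (16): use full 400 ; 200 nurse-hours to go.
Take 200 from Source M at 24 to finish.
Source X: unused.
Cost = 1200×4 + 800×8 + 400×14 + 400×16 + 200×24 = 28000.

28000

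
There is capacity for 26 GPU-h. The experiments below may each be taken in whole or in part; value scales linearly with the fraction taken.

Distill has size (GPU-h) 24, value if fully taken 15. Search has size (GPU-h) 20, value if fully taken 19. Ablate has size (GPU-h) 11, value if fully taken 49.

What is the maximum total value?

Sort by value density: Ablate 49/11≈4.45, Search 19/20≈0.95, Distill 15/24≈0.625.
Ablate: take in full, 11 GPU-h for value 49 → 15 left.
Only 15 GPU-h remain; take 15/20 of Search for value 19×15/20 = 14.25.
Total value = 63.25.

63.25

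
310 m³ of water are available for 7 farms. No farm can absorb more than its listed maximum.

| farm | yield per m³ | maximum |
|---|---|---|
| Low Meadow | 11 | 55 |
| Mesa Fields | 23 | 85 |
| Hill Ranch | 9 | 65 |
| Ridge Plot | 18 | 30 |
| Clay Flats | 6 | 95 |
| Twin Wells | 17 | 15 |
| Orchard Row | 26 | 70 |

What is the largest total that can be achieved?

5670

Rank by yield per m³: Orchard Row 26 > Mesa Fields 23 > Ridge Plot 18 > Twin Wells 17 > Low Meadow 11 > Hill Ranch 9 > Clay Flats 6.
Orchard Row takes 70 to reach its cap of 70 — 240 left.
Mesa Fields takes 85 to reach its cap of 85 — 155 left.
Ridge Plot: +30 to 30 (cap) — 125 left.
Twin Wells: +15 to 15 (cap) — 110 left.
Low Meadow: +55 to 55 (cap) — 55 left.
Hill Ranch: +55 (room for 65) → 55. Pool exhausted.
Total = 11×55 + 23×85 + 9×55 + 18×30 + 17×15 + 26×70 = 5670.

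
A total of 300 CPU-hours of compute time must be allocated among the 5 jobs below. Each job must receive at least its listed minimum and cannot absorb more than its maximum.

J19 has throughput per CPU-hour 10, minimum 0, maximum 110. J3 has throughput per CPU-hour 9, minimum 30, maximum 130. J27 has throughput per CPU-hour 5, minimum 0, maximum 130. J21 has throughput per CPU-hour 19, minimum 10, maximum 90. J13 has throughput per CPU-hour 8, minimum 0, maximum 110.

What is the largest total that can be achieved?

Meeting every minimum uses 0+30+0+10+0 = 40 CPU-hours, leaving 260.
Rank by throughput per CPU-hour: J21 19 > J19 10 > J3 9 > J13 8 > J27 5.
Give J21 80 more to hit its cap of 90 — 180 left.
J19: +110 to 110 (cap) — 70 left.
J3 has room for 100 more but only 70 remain, so it gets 100.
Total = 10×110 + 9×100 + 19×90 = 3710.

3710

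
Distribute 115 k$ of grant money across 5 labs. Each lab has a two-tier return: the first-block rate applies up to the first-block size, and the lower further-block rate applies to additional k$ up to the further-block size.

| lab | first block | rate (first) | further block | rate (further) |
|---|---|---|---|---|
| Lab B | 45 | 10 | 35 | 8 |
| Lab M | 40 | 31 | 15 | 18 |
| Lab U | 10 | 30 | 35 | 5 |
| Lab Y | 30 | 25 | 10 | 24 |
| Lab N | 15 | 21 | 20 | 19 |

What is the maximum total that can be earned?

Order all 10 blocks by rate: Lab M/first 31 > Lab U/first 30 > Lab Y/first 25 > Lab Y/second 24 > Lab N/first 21 > Lab N/second 19 > Lab M/second 18 > Lab B/first 10 > Lab B/second 8 > Lab U/second 5.
Fill Lab M first block (40 at 31) ; 75 left.
Fill Lab U first block (10 at 30) ; 65 left.
Lab Y first at 25: fill all 30 ; 35 left.
Lab Y/second (24): +10 ; 25 left.
Lab N first at 21: fill all 15 ; 10 left.
Lab N second at 19: only 10 left, fill 10.
Total = 31×40 + 30×10 + 25×30 + 24×10 + 21×15 + 19×10 = 3035.

3035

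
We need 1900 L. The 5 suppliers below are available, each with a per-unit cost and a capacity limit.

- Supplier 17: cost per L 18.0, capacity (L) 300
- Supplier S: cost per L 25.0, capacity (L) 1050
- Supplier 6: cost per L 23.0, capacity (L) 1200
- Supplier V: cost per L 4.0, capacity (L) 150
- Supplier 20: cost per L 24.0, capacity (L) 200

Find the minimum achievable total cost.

39650

Cheapest first:
Take 150 from Supplier V at 4.0 ; need 1750 more.
Supplier 17 (18.0): use full 300 ; 1450 L to go.
Take 1200 from Supplier 6 at 23.0 ; need 250 more.
Supplier 20 at 24.0: take all 200 L ; 50 still needed.
Supplier S at 25.0: take 50 of its 1050 ; requirement met.
Cost = 150×4.0 + 300×18.0 + 1200×23.0 + 200×24.0 + 50×25.0 = 39650.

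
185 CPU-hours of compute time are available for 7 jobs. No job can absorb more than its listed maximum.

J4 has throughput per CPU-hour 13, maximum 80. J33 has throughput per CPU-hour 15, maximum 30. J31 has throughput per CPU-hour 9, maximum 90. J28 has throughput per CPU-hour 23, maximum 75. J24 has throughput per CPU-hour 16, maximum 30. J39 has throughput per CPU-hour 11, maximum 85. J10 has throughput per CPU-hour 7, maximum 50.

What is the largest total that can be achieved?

Order the jobs by throughput per CPU-hour: J28 23 > J24 16 > J33 15 > J4 13 > J39 11 > J31 9 > J10 7.
Give J28 75 to hit its cap of 75 ; 110 left.
Give J24 30 to hit its cap of 30 ; 80 left.
J33 takes 30 to reach its cap of 30 ; 50 left.
J4: +50 (room for 80) → 50. Pool exhausted.
Total = 13×50 + 15×30 + 23×75 + 16×30 = 3305.

3305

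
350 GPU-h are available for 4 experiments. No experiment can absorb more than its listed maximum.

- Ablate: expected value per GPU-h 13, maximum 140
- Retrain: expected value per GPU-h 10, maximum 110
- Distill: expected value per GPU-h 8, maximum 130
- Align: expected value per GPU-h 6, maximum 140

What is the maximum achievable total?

3720

Rank by expected value per GPU-h: Ablate 13 > Retrain 10 > Distill 8 > Align 6.
Ablate takes 140 to reach its cap of 140 → 210 left.
Retrain takes 110 to reach its cap of 110 → 100 left.
Only 100 left; Distill takes them to reach 100.
Total = 13×140 + 10×110 + 8×100 = 3720.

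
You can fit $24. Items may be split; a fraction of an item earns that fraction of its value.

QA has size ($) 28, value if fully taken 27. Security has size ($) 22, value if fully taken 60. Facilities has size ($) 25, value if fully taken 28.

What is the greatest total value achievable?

62.24

Sort by value density: Security 60/22≈2.73, Facilities 28/25≈1.12, QA 27/28≈0.964.
Take all of Security (22 $, value 60) → 2 $ left.
2 $ left: a 2/25 share of Facilities gives 28×2/25 = 2.24.
Total value = 62.24.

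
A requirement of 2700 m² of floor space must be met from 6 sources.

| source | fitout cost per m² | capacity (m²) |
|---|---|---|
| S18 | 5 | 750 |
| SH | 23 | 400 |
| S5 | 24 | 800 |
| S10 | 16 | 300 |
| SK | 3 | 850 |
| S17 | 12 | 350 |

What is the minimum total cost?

25700

Cheapest first:
SK (3): use full 850 — 1850 m² to go.
Take 750 from S18 at 5 — need 1100 more.
Take 350 from S17 at 12 — need 750 more.
S10 (16): use full 300 — 450 m² to go.
Take 400 from SH at 23 — need 50 more.
S5 at 24: take 50 of its 800 — requirement met.
Cost = 850×3 + 750×5 + 350×12 + 300×16 + 400×23 + 50×24 = 25700.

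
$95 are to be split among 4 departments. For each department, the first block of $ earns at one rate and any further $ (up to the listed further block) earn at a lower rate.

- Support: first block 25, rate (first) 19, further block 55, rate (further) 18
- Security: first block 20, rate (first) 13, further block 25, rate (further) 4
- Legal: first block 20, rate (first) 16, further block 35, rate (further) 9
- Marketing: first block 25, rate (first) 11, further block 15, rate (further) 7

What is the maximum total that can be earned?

Rank every tier by rate: Support/tier1 19 > Support/tier2 18 > Legal/tier1 16 > Security/tier1 13 > Marketing/tier1 11 > Legal/tier2 9 > Marketing/tier2 7 > Security/tier2 4.
Support/tier1 (19): +25 — 70 left.
Fill Support tier2 block (55 at 18) — 15 left.
Legal/tier1: +15 of 20 at 16; pool empty.
Total = 19×25 + 18×55 + 16×15 = 1705.

1705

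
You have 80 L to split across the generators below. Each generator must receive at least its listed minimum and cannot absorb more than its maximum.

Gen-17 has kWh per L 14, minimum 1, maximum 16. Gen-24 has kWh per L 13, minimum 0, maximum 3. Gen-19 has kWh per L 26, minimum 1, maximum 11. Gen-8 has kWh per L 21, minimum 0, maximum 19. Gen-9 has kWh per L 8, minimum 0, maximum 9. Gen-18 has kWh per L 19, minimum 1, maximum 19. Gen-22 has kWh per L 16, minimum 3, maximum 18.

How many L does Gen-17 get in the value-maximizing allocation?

Meeting every minimum uses 1+0+1+0+0+1+3 = 6 L, leaving 74.
Order the generators by kWh per L: Gen-19 26 > Gen-8 21 > Gen-18 19 > Gen-22 16 > Gen-17 14 > Gen-24 13 > Gen-9 8.
Gen-19 takes 10 more to reach its cap of 11 — 64 left.
Give Gen-8 19 more to hit its cap of 19 — 45 left.
Give Gen-18 18 more to hit its cap of 19 — 27 left.
Gen-22 takes 15 more to reach its cap of 18 — 12 left.
Gen-17 has room for 15 more but only 12 remain, so it gets 13.

13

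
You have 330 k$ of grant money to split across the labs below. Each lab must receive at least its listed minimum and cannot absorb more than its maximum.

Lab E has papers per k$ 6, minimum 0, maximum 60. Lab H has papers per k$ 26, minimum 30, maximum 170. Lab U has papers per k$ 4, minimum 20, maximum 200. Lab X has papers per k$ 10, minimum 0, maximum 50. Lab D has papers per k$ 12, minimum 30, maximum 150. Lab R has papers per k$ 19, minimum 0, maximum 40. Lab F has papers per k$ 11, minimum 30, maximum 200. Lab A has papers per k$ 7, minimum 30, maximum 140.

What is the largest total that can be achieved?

Meeting every minimum uses 0+30+20+0+30+0+30+30 = 140 k$, leaving 190.
Rank by papers per k$: Lab H 26 > Lab R 19 > Lab D 12 > Lab F 11 > Lab X 10 > Lab A 7 > Lab E 6 > Lab U 4.
Lab H takes 140 more to reach its cap of 170 → 50 left.
Give Lab R 40 more to hit its cap of 40 → 10 left.
Only 10 left; Lab D takes them to reach 40.
Total = 26×170 + 4×20 + 12×40 + 19×40 + 11×30 + 7×30 = 6280.

6280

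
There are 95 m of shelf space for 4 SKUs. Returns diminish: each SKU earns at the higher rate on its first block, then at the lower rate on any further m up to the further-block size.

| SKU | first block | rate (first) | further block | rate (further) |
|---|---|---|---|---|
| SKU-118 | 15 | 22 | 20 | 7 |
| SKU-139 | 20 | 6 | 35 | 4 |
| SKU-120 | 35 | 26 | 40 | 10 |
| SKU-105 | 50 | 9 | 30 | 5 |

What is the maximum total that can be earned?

Order all 8 blocks by rate: SKU-120/tier1 26 > SKU-118/tier1 22 > SKU-120/tier2 10 > SKU-105/tier1 9 > SKU-118/tier2 7 > SKU-139/tier1 6 > SKU-105/tier2 5 > SKU-139/tier2 4.
Fill SKU-120 tier1 block (35 at 26) — 60 left.
Fill SKU-118 tier1 block (15 at 22) — 45 left.
SKU-120/tier2 (10): +40 — 5 left.
SKU-105/tier1: +5 of 50 at 9; pool empty.
Total = 26×35 + 22×15 + 10×40 + 9×5 = 1685.

1685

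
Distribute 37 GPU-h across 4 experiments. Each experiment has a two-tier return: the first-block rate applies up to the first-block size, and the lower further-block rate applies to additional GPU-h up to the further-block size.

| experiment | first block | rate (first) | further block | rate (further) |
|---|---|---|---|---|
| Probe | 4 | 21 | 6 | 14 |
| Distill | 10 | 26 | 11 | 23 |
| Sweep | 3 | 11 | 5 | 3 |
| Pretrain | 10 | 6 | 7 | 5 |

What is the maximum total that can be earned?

732

Order all 8 blocks by rate: Distill/T1 26 > Distill/T2 23 > Probe/T1 21 > Probe/T2 14 > Sweep/T1 11 > Pretrain/T1 6 > Pretrain/T2 5 > Sweep/T2 3.
Distill T1 at 26: fill all 10 — 27 left.
Fill Distill T2 block (11 at 23) — 16 left.
Probe T1 at 21: fill all 4 — 12 left.
Fill Probe T2 block (6 at 14) — 6 left.
Sweep/T1 (11): +3 — 3 left.
3 remain; put them into Pretrain T1 at 6.
Total = 26×10 + 23×11 + 21×4 + 14×6 + 11×3 + 6×3 = 732.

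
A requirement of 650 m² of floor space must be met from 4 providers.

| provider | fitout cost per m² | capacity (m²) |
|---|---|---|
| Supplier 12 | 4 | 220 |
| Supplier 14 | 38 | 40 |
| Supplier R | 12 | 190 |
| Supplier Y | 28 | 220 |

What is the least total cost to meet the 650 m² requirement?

Use providers in increasing cost order.
Take 220 from Supplier 12 at 4 ; need 430 more.
Supplier R (12): use full 190 ; 240 m² to go.
Take 220 from Supplier Y at 28 ; need 20 more.
Supplier 14 (38): take the remaining 20 ; done.
Cost = 220×4 + 190×12 + 220×28 + 20×38 = 10080.

10080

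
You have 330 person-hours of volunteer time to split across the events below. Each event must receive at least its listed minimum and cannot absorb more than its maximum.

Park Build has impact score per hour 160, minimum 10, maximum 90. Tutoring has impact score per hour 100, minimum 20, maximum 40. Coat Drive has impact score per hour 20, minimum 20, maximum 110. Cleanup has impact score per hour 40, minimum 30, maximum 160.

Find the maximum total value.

25600

Meeting every minimum uses 10+20+20+30 = 80 person-hours, leaving 250.
Highest impact score per hour first: Park Build 160 > Tutoring 100 > Cleanup 40 > Coat Drive 20.
Park Build takes 80 more to reach its cap of 90 → 170 left.
Tutoring: +20 to 40 (cap) → 150 left.
Cleanup takes 130 more to reach its cap of 160 → 20 left.
Only 20 left; Coat Drive takes them to reach 40.
Total = 160×90 + 100×40 + 20×40 + 40×160 = 25600.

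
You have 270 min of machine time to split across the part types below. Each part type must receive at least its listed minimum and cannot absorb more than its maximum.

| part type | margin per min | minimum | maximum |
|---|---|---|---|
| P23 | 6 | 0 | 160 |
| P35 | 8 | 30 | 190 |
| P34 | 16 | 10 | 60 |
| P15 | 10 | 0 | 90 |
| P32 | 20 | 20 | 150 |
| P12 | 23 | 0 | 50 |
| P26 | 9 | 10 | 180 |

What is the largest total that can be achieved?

4960

Meeting every minimum uses 0+30+10+0+20+0+10 = 70 min, leaving 200.
Rank by margin per min: P12 23 > P32 20 > P34 16 > P15 10 > P26 9 > P35 8 > P23 6.
P12 takes 50 more to reach its cap of 50 — 150 left.
Give P32 130 more to hit its cap of 150 — 20 left.
Only 20 left; P34 takes them to reach 30.
Total = 8×30 + 16×30 + 20×150 + 23×50 + 9×10 = 4960.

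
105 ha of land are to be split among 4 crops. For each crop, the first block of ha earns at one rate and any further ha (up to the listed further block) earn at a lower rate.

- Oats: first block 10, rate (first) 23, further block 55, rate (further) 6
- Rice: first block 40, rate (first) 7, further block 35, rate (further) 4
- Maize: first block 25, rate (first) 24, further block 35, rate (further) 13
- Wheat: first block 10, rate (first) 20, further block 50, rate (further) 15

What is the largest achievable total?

Order all 8 blocks by rate: Maize/T1 24 > Oats/T1 23 > Wheat/T1 20 > Wheat/T2 15 > Maize/T2 13 > Rice/T1 7 > Oats/T2 6 > Rice/T2 4.
Fill Maize T1 block (25 at 24) ; 80 left.
Oats T1 at 23: fill all 10 ; 70 left.
Wheat T1 at 20: fill all 10 ; 60 left.
Wheat T2 at 15: fill all 50 ; 10 left.
10 remain; put them into Maize T2 at 13.
Total = 24×25 + 23×10 + 20×10 + 15×50 + 13×10 = 1910.

1910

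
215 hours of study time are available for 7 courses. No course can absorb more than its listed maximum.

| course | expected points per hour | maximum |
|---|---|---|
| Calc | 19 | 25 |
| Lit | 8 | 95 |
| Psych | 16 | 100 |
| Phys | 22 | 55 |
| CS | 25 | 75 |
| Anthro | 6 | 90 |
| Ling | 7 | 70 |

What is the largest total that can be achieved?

4520

Rank by expected points per hour: CS 25 > Phys 22 > Calc 19 > Psych 16 > Lit 8 > Ling 7 > Anthro 6.
CS: +75 to 75 (cap) ; 140 left.
Give Phys 55 to hit its cap of 55 ; 85 left.
Calc takes 25 to reach its cap of 25 ; 60 left.
Psych has room for 100 but only 60 remain, so it gets 60.
Total = 19×25 + 16×60 + 22×55 + 25×75 = 4520.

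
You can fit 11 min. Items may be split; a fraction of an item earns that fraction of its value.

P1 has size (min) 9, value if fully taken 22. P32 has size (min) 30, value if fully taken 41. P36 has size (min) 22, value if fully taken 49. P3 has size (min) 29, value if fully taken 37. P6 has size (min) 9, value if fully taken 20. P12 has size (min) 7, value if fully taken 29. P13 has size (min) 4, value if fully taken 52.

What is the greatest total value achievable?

Best value per unit of size first: P13 52/4≈13, P12 29/7≈4.14, P1 22/9≈2.44, P36 49/22≈2.23, P6 20/9≈2.22, P32 41/30≈1.37, P3 37/29≈1.28.
P13: take in full, 4 min for value 52 ; 7 left.
All 7 min of P12 fit (value 29) ; 0 remain.
Total value = 81.

81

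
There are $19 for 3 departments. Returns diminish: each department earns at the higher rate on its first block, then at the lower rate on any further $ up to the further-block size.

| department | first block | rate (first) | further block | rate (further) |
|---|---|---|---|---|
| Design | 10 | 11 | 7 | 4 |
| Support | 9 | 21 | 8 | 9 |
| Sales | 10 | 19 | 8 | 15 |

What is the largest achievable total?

379

Treat each block as its own option and order by rate: Support/tier1 21 > Sales/tier1 19 > Sales/tier2 15 > Design/tier1 11 > Support/tier2 9 > Design/tier2 4.
Fill Support tier1 block (9 at 21) → 10 left.
Sales/tier1 (19): +10 → 0 left.
Total = 21×9 + 19×10 = 379.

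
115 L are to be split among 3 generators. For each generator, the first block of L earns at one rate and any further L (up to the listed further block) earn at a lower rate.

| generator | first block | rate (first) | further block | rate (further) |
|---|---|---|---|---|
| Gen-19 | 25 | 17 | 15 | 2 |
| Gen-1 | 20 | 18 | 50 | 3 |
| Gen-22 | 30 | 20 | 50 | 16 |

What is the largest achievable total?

2025

Rank every tier by rate: Gen-22/T1 20 > Gen-1/T1 18 > Gen-19/T1 17 > Gen-22/T2 16 > Gen-1/T2 3 > Gen-19/T2 2.
Fill Gen-22 T1 block (30 at 20) ; 85 left.
Fill Gen-1 T1 block (20 at 18) ; 65 left.
Gen-19 T1 at 17: fill all 25 ; 40 left.
Gen-22 T2 at 16: only 40 left, fill 40.
Total = 20×30 + 18×20 + 17×25 + 16×40 = 2025.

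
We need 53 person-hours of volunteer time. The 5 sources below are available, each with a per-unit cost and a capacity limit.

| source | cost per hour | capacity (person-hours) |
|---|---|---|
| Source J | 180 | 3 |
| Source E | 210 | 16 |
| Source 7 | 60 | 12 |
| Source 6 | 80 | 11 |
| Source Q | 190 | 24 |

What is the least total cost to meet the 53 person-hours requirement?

7330

Use sources in increasing cost order.
Source 7 (60): use full 12 — 41 person-hours to go.
Source 6 at 80: take all 11 person-hours — 30 still needed.
Source J at 180: take all 3 person-hours — 27 still needed.
Source Q (190): use full 24 — 3 person-hours to go.
Source E (210): take the remaining 3 — done.
Cost = 12×60 + 11×80 + 3×180 + 24×190 + 3×210 = 7330.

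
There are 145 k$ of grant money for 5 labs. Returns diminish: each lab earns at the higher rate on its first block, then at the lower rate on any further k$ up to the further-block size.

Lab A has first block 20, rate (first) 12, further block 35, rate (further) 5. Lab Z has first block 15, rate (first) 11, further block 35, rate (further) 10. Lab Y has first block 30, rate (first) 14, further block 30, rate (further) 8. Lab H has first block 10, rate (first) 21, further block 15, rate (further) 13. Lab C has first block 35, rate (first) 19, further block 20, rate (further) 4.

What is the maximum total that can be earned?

Treat each block as its own option and order by rate: Lab H/first 21 > Lab C/first 19 > Lab Y/first 14 > Lab H/second 13 > Lab A/first 12 > Lab Z/first 11 > Lab Z/second 10 > Lab Y/second 8 > Lab A/second 5 > Lab C/second 4.
Lab H first at 21: fill all 10 — 135 left.
Lab C/first (19): +35 — 100 left.
Lab Y first at 14: fill all 30 — 70 left.
Lab H second at 13: fill all 15 — 55 left.
Fill Lab A first block (20 at 12) — 35 left.
Fill Lab Z first block (15 at 11) — 20 left.
Lab Z/second: +20 of 35 at 10; pool empty.
Total = 21×10 + 19×35 + 14×30 + 13×15 + 12×20 + 11×15 + 10×20 = 2095.

2095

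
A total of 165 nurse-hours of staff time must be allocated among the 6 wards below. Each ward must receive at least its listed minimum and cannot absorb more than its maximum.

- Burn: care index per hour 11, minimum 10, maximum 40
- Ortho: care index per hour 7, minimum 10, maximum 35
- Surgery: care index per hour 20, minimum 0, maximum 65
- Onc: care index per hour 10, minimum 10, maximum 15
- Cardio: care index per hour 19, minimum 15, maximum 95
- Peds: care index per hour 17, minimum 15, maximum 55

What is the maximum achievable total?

Meeting every minimum uses 10+10+0+10+15+15 = 60 nurse-hours, leaving 105.
Highest care index per hour first: Surgery 20 > Cardio 19 > Peds 17 > Burn 11 > Onc 10 > Ortho 7.
Surgery: +65 to 65 (cap) ; 40 left.
Only 40 left; Cardio takes them to reach 55.
Total = 11×10 + 7×10 + 20×65 + 10×10 + 19×55 + 17×15 = 2880.

2880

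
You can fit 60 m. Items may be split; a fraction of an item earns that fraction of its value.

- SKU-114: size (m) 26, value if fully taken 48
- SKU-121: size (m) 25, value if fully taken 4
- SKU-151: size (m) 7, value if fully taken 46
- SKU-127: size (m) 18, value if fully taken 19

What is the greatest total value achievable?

Best value per unit of size first: SKU-151 46/7≈6.57, SKU-114 48/26≈1.85, SKU-127 19/18≈1.06, SKU-121 4/25≈0.16.
All 7 m of SKU-151 fit (value 46) — 53 remain.
Take all of SKU-114 (26 m, value 48) — 27 m left.
Take all of SKU-127 (18 m, value 19) — 9 m left.
9 m left: a 9/25 share of SKU-121 gives 4×9/25 = 1.44.
Total value = 114.44.

114.44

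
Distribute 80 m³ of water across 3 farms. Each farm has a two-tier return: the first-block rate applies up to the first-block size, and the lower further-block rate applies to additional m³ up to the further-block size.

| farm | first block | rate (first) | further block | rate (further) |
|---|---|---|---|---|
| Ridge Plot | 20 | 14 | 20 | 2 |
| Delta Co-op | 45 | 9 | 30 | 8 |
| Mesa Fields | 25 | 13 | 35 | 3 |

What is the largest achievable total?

920

Order all 6 blocks by rate: Ridge Plot/first 14 > Mesa Fields/first 13 > Delta Co-op/first 9 > Delta Co-op/second 8 > Mesa Fields/second 3 > Ridge Plot/second 2.
Fill Ridge Plot first block (20 at 14) — 60 left.
Mesa Fields/first (13): +25 — 35 left.
Delta Co-op first at 9: only 35 left, fill 35.
Total = 14×20 + 13×25 + 9×35 = 920.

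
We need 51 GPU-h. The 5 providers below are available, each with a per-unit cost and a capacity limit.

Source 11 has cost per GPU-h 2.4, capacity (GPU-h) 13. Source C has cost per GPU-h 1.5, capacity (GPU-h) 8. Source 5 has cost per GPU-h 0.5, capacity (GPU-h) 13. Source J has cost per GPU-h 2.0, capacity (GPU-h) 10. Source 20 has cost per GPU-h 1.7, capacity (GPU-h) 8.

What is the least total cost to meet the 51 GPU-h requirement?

80.9

Use providers in increasing cost order.
Source 5 (0.5): use full 13 → 38 GPU-h to go.
Source C (1.5): use full 8 → 30 GPU-h to go.
Source 20 (1.7): use full 8 → 22 GPU-h to go.
Source J at 2.0: take all 10 GPU-h → 12 still needed.
Source 11 at 2.4: take 12 of its 13 → requirement met.
Cost = 13×0.5 + 8×1.5 + 8×1.7 + 10×2.0 + 12×2.4 = 80.9.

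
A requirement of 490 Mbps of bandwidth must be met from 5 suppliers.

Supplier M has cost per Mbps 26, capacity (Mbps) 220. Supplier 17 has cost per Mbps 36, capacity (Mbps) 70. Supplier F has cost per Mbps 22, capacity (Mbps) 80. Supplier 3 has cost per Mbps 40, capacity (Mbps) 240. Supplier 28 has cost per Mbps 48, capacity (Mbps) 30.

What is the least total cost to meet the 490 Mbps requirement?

Use suppliers in increasing cost order.
Supplier F at 22: take all 80 Mbps — 410 still needed.
Take 220 from Supplier M at 26 — need 190 more.
Supplier 17 (36): use full 70 — 120 Mbps to go.
Supplier 3 at 40: take 120 of its 240 — requirement met.
Supplier 28: unused.
Cost = 80×22 + 220×26 + 70×36 + 120×40 = 14800.

14800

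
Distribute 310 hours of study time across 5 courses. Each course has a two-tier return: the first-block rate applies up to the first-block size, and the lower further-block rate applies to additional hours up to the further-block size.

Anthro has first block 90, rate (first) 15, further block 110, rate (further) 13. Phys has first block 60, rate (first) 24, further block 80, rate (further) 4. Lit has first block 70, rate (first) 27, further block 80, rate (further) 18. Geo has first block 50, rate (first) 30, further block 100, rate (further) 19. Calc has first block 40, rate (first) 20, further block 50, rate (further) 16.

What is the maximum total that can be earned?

Order all 10 blocks by rate: Geo/T1 30 > Lit/T1 27 > Phys/T1 24 > Calc/T1 20 > Geo/T2 19 > Lit/T2 18 > Calc/T2 16 > Anthro/T1 15 > Anthro/T2 13 > Phys/T2 4.
Fill Geo T1 block (50 at 30) ; 260 left.
Lit T1 at 27: fill all 70 ; 190 left.
Phys T1 at 24: fill all 60 ; 130 left.
Calc/T1 (20): +40 ; 90 left.
Geo T2 at 19: only 90 left, fill 90.
Total = 30×50 + 27×70 + 24×60 + 20×40 + 19×90 = 7340.

7340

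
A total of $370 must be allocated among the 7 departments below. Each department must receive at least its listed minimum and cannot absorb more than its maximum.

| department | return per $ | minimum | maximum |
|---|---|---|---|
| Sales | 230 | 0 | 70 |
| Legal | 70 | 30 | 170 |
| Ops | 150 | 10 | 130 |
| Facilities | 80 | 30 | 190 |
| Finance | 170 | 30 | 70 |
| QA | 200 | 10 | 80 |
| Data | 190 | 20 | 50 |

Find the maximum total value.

Meeting every minimum uses 0+30+10+30+30+10+20 = 130 $, leaving 240.
Rank by return per $: Sales 230 > QA 200 > Data 190 > Finance 170 > Ops 150 > Facilities 80 > Legal 70.
Sales takes 70 more to reach its cap of 70 — 170 left.
Give QA 70 more to hit its cap of 80 — 100 left.
Data: +30 to 50 (cap) — 70 left.
Give Finance 40 more to hit its cap of 70 — 30 left.
Ops: +30 (room for 120) → 40. Pool exhausted.
Total = 230×70 + 70×30 + 150×40 + 80×30 + 170×70 + 200×80 + 190×50 = 64000.

64000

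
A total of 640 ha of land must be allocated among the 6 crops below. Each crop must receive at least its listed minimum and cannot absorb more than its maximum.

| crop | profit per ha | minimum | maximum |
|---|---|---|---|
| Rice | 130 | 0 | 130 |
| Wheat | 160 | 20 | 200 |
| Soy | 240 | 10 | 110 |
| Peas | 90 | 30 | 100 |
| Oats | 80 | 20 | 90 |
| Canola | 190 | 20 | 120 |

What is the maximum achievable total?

105100

Meeting every minimum uses 0+20+10+30+20+20 = 100 ha, leaving 540.
Highest profit per ha first: Soy 240 > Canola 190 > Wheat 160 > Rice 130 > Peas 90 > Oats 80.
Soy: +100 to 110 (cap) ; 440 left.
Canola takes 100 more to reach its cap of 120 ; 340 left.
Wheat takes 180 more to reach its cap of 200 ; 160 left.
Rice takes 130 more to reach its cap of 130 ; 30 left.
Peas has room for 70 more but only 30 remain, so it gets 60.
Total = 130×130 + 160×200 + 240×110 + 90×60 + 80×20 + 190×120 = 105100.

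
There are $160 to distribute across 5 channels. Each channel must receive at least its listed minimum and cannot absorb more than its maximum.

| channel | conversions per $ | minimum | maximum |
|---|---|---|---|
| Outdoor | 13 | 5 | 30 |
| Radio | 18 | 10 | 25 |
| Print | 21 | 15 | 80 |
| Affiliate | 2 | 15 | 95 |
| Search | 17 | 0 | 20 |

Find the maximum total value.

2760

Meeting every minimum uses 5+10+15+15+0 = 45 $, leaving 115.
Highest conversions per $ first: Print 21 > Radio 18 > Search 17 > Outdoor 13 > Affiliate 2.
Print: +65 to 80 (cap) → 50 left.
Radio: +15 to 25 (cap) → 35 left.
Give Search 20 more to hit its cap of 20 → 15 left.
Outdoor: +15 (room for 25) → 20. Pool exhausted.
Total = 13×20 + 18×25 + 21×80 + 2×15 + 17×20 = 2760.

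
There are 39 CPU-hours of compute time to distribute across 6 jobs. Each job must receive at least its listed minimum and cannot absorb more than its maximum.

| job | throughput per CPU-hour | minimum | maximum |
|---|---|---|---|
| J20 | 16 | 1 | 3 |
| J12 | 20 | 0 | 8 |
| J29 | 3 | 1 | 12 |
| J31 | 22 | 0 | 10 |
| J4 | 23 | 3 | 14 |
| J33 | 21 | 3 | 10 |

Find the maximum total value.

831

Meeting every minimum uses 1+0+1+0+3+3 = 8 CPU-hours, leaving 31.
Order the jobs by throughput per CPU-hour: J4 23 > J31 22 > J33 21 > J12 20 > J20 16 > J29 3.
J4 takes 11 more to reach its cap of 14 → 20 left.
J31: +10 to 10 (cap) → 10 left.
J33 takes 7 more to reach its cap of 10 → 3 left.
J12: +3 (room for 8) → 3. Pool exhausted.
Total = 16×1 + 20×3 + 3×1 + 22×10 + 23×14 + 21×10 = 831.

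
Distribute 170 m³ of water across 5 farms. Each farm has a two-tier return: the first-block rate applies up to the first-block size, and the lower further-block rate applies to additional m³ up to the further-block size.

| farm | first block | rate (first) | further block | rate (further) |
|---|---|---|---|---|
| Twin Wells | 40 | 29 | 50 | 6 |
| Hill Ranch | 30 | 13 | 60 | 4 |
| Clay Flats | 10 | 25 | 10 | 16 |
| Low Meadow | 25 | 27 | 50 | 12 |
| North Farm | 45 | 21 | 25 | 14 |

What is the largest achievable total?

Treat each block as its own option and order by rate: Twin Wells/first 29 > Low Meadow/first 27 > Clay Flats/first 25 > North Farm/first 21 > Clay Flats/second 16 > North Farm/second 14 > Hill Ranch/first 13 > Low Meadow/second 12 > Twin Wells/second 6 > Hill Ranch/second 4.
Twin Wells first at 29: fill all 40 — 130 left.
Low Meadow first at 27: fill all 25 — 105 left.
Clay Flats/first (25): +10 — 95 left.
North Farm/first (21): +45 — 50 left.
Clay Flats/second (16): +10 — 40 left.
Fill North Farm second block (25 at 14) — 15 left.
Hill Ranch first at 13: only 15 left, fill 15.
Total = 29×40 + 27×25 + 25×10 + 21×45 + 16×10 + 14×25 + 13×15 = 3735.

3735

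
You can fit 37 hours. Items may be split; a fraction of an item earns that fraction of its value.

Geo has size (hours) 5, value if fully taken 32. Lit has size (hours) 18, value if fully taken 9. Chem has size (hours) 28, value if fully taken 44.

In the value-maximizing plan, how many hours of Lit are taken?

4

Best value per unit of size first: Geo 32/5≈6.4, Chem 44/28≈1.57, Lit 9/18≈0.5.
All 5 hours of Geo fit (value 32) ; 32 remain.
Take all of Chem (28 hours, value 44) ; 4 hours left.
Fill the last 4 hours with part of Lit: 4/18 of it earns 2.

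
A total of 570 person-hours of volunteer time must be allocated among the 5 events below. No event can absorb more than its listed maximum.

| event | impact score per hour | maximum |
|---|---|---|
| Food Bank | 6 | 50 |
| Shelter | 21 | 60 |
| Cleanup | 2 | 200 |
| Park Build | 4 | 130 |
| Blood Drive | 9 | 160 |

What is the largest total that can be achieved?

Order the events by impact score per hour: Shelter 21 > Blood Drive 9 > Food Bank 6 > Park Build 4 > Cleanup 2.
Give Shelter 60 to hit its cap of 60 — 510 left.
Give Blood Drive 160 to hit its cap of 160 — 350 left.
Give Food Bank 50 to hit its cap of 50 — 300 left.
Give Park Build 130 to hit its cap of 130 — 170 left.
Only 170 left; Cleanup takes them to reach 170.
Total = 6×50 + 21×60 + 2×170 + 4×130 + 9×160 = 3860.

3860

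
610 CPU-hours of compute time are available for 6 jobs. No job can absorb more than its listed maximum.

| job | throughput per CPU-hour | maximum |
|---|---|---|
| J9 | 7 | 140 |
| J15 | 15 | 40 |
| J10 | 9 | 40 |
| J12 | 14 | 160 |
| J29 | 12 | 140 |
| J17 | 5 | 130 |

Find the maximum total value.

Order the jobs by throughput per CPU-hour: J15 15 > J12 14 > J29 12 > J10 9 > J9 7 > J17 5.
Give J15 40 to hit its cap of 40 ; 570 left.
Give J12 160 to hit its cap of 160 ; 410 left.
J29: +140 to 140 (cap) ; 270 left.
Give J10 40 to hit its cap of 40 ; 230 left.
J9 takes 140 to reach its cap of 140 ; 90 left.
J17: +90 (room for 130) → 90. Pool exhausted.
Total = 7×140 + 15×40 + 9×40 + 14×160 + 12×140 + 5×90 = 6310.

6310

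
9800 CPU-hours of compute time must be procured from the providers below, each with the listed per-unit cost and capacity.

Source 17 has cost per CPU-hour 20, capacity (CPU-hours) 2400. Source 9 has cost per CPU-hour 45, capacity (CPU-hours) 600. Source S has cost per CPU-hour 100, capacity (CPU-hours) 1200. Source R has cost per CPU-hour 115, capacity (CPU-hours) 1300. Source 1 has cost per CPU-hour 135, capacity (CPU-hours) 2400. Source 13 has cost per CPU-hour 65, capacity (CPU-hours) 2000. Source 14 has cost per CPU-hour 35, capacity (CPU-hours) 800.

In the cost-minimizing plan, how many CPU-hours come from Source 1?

Cheapest first:
Source 17 (20): use full 2400 — 7400 CPU-hours to go.
Source 14 at 35: take all 800 CPU-hours — 6600 still needed.
Source 9 at 45: take all 600 CPU-hours — 6000 still needed.
Source 13 at 65: take all 2000 CPU-hours — 4000 still needed.
Source S at 100: take all 1200 CPU-hours — 2800 still needed.
Take 1300 from Source R at 115 — need 1500 more.
Take 1500 from Source 1 at 135 to finish.

1500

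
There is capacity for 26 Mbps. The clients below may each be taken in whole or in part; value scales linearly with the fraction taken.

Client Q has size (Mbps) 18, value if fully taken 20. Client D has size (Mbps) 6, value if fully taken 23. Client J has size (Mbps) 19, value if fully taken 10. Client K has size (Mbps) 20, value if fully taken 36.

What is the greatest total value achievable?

59

Rank by value-to-size ratio: Client D 23/6≈3.83, Client K 36/20≈1.8, Client Q 20/18≈1.11, Client J 10/19≈0.526.
All 6 Mbps of Client D fit (value 23) ; 20 remain.
Take all of Client K (20 Mbps, value 36) ; 0 Mbps left.
Total value = 59.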